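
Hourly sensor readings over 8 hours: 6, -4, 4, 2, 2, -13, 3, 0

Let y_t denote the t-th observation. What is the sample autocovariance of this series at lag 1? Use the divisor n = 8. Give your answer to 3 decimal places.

Mean ȳ = (6 − 4 + 4 + 2 + 2 − 13 + 3 + 0)/8 = 0.0000
Deviations: 6.0000, -4.0000, 4.0000, 2.0000, 2.0000, -13.0000, 3.0000, 0.0000
Σ_{t=1}^{7}(y_t−ȳ)(y_{t+1}−ȳ) = -93.0000
γ_1 = -93.0000 / 8 = -11.625

-11.625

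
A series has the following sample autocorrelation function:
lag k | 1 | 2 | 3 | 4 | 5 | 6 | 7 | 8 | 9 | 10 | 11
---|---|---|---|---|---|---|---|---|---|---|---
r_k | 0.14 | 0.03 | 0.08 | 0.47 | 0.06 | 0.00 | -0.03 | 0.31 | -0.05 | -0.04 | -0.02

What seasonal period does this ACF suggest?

The largest autocorrelation is r_4 = 0.47, with a weaker echo at lag 8 (0.31); the remaining lags stay at or below 0.14.
The dominant spike at lag 4 indicates a seasonal period of 4.

4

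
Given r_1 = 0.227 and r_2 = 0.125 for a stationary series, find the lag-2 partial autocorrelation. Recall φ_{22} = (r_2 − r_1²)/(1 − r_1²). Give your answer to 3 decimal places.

φ_{22} = (r_2 − r_1²) / (1 − r_1²)
r_1² = (0.227)² = 0.051529
Numerator = 0.125 − 0.0515 = 0.0735; denominator = 1 − 0.0515 = 0.9485
φ_{22} = 0.0735 / 0.9485 = 0.077

0.077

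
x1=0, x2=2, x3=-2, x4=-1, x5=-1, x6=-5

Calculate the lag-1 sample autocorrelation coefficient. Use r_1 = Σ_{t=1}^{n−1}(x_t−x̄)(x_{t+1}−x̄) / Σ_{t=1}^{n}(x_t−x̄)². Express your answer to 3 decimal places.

0.011

Mean x̄ = (0 + 2 − 2 − 1 − 1 − 5)/6 = -1.1667
Numerator Σ_{t=1}^{5}(x_t−x̄)(x_{t+1}−x̄) = 0.3056
Denominator Σ(x_t−x̄)² = 26.8333
r_1 = 0.3056 / 26.8333 = 0.011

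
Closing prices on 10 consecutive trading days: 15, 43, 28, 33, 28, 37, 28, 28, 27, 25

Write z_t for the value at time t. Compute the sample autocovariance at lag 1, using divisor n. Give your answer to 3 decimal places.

Mean z̄ = (15 + 43 + 28 + 33 + 28 + 37 + 28 + 28 + 27 + 25)/10 = 29.2000
Σ_{t=1}^{9}(z_t−z̄)(z_{t+1}−z̄) = -227.0400
γ_1 = -227.0400 / 10 = -22.704

-22.704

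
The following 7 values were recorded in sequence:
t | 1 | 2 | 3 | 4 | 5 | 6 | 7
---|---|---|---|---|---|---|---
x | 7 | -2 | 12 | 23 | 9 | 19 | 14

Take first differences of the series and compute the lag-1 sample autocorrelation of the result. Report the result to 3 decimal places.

First differences Δx: -9, 14, 11, -14, 10, -5
Mean of differences = 1.1667
Numerator Σ(Δx_t−Δx̄)(Δx_{t+1}−Δx̄) = -341.8611
Denominator Σ(Δx_t−Δx̄)² = 710.8333
r_1(Δx) = -341.8611 / 710.8333 = -0.481

-0.481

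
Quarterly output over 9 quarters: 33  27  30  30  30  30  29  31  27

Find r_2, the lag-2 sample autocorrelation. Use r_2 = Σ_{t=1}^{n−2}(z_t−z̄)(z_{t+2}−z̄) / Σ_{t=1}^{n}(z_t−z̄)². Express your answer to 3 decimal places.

0.087

Mean z̄ = (33 + 27 + 30 + 30 + 30 + 30 + 29 + 31 + 27)/9 = 29.6667
Σ(z_t−z̄)(z_{t+2}−z̄) = (1.1111) + (-0.8889) + (0.1111) + (0.1111) + (-0.2222) + (0.4444) + (1.7778) = 2.4444
Denominator Σ(z_t−z̄)² = 28.0000
r_2 = 2.4444 / 28.0000 = 0.087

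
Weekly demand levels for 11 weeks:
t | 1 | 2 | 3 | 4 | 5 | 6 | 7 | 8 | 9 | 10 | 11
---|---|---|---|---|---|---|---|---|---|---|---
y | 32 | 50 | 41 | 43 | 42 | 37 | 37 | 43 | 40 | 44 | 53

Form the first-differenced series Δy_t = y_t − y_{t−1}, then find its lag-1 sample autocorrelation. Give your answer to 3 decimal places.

First differences Δy: 18, -9, 2, -1, -5, 0, 6, -3, 4, 9
Mean of differences = 2.1000
Numerator Σ(Δy_t−Δȳ)(Δy_{t+1}−Δȳ) = -162.8100
Denominator Σ(Δy_t−Δȳ)² = 532.9000
r_1(Δy) = -162.8100 / 532.9000 = -0.306

-0.306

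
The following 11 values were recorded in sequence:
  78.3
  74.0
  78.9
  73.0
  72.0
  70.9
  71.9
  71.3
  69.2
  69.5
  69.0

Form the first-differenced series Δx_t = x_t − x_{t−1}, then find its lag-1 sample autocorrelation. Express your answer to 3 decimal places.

-0.640

First differences Δx: -4.3, 4.9, -5.9, -1.0, -1.1, 1.0, -0.6, -2.1, 0.3, -0.5
Mean of differences = -0.9300
Numerator Σ(Δx_t−Δx̄)(Δx_{t+1}−Δx̄) = -49.2499
Denominator Σ(Δx_t−Δx̄)² = 76.9810
r_1(Δx) = -49.2499 / 76.9810 = -0.640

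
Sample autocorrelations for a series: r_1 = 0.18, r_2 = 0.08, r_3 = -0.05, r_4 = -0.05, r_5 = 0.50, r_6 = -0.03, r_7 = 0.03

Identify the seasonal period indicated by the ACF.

The largest autocorrelation is r_5 = 0.50; the remaining lags stay at or below 0.18.
The dominant spike at lag 5 indicates a seasonal period of 5.

5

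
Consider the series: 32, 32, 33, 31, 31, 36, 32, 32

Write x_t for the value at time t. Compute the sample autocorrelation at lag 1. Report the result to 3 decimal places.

Mean x̄ = (32 + 32 + 33 + 31 + 31 + 36 + 32 + 32)/8 = 32.3750
Deviations from mean: -0.3750, -0.3750, 0.6250, -1.3750, -1.3750, 3.6250, -0.3750, -0.3750
Numerator Σ_{t=1}^{7}(x_t−x̄)(x_{t+1}−x̄) = -5.2656
Denominator Σ(x_t−x̄)² = 17.8750
r_1 = -5.2656 / 17.8750 = -0.295

-0.295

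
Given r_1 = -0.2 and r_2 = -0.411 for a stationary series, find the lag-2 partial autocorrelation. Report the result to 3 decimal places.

φ_{22} = (r_2 − r_1²) / (1 − r_1²)
r_1² = (-0.2)² = 0.04
Numerator = -0.411 − 0.0400 = -0.4510; denominator = 1 − 0.0400 = 0.9600
φ_{22} = -0.4510 / 0.9600 = -0.470

-0.470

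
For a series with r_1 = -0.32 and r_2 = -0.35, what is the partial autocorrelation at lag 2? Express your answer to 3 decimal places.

φ_{22} = (r_2 − r_1²) / (1 − r_1²)
r_1² = (-0.32)² = 0.1024
Numerator = -0.35 − 0.1024 = -0.4524; denominator = 1 − 0.1024 = 0.8976
φ_{22} = -0.4524 / 0.8976 = -0.504

-0.504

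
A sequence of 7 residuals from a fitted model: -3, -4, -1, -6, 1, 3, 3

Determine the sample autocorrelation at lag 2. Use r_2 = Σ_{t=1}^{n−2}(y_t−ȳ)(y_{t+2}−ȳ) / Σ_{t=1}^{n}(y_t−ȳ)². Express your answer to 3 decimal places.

0.041

Mean ȳ = (-3 − 4 − 1 − 6 + 1 + 3 + 3)/7 = -1.0000
Deviations from mean: -2.0000, -3.0000, 0.0000, -5.0000, 2.0000, 4.0000, 4.0000
Σ(y_t−ȳ)(y_{t+2}−ȳ) = (0.0000) + (15.0000) + (0.0000) + (-20.0000) + (8.0000) = 3.0000
Denominator Σ(y_t−ȳ)² = 74.0000
r_2 = 3.0000 / 74.0000 = 0.041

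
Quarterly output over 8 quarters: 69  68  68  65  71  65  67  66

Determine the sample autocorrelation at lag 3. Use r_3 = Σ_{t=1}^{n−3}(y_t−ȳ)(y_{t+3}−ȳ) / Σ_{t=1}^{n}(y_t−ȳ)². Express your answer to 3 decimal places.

-0.240

Mean ȳ = (69 + 68 + 68 + 65 + 71 + 65 + 67 + 66)/8 = 67.3750
Deviations from mean: 1.6250, 0.6250, 0.6250, -2.3750, 3.6250, -2.3750, -0.3750, -1.3750
Numerator Σ_{t=1}^{5}(y_t−ȳ)(y_{t+3}−ȳ) = -7.1719
Denominator Σ(y_t−ȳ)² = 29.8750
r_3 = -7.1719 / 29.8750 = -0.240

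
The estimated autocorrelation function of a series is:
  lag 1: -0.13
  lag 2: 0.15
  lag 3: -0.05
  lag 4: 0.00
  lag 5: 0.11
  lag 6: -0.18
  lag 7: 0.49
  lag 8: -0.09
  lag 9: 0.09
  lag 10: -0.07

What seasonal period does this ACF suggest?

The largest autocorrelation is r_7 = 0.49; the remaining lags stay at or below 0.15.
The dominant spike at lag 7 indicates a seasonal period of 7.

7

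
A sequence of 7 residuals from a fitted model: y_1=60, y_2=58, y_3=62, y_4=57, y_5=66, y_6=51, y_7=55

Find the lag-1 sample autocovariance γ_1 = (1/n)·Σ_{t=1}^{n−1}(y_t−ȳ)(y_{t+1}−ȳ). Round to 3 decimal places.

Mean ȳ = (60 + 58 + 62 + 57 + 66 + 51 + 55)/7 = 58.4286
Deviations: 1.5714, -0.4286, 3.5714, -1.4286, 7.5714, -7.4286, -3.4286
Σ_{t=1}^{6}(y_t−ȳ)(y_{t+1}−ȳ) = -48.8980
γ_1 = -48.8980 / 7 = -6.985

-6.985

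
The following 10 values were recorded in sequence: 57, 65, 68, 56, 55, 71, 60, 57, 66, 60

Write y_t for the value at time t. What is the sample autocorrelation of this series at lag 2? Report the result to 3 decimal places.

-0.623

Mean ȳ = (57 + 65 + 68 + 56 + 55 + 71 + 60 + 57 + 66 + 60)/10 = 61.5000
Numerator Σ_{t=1}^{8}(y_t−ȳ)(y_{t+2}−ȳ) = -176.0000
Denominator Σ(y_t−ȳ)² = 282.5000
r_2 = -176.0000 / 282.5000 = -0.623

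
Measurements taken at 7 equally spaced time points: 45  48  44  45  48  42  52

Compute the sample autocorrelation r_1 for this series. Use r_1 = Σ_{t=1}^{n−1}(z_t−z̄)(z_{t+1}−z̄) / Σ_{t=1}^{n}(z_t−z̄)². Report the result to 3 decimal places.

-0.569

Mean z̄ = (45 + 48 + 44 + 45 + 48 + 42 + 52)/7 = 46.2857
Deviations from mean: -1.2857, 1.7143, -2.2857, -1.2857, 1.7143, -4.2857, 5.7143
Numerator Σ_{t=1}^{6}(z_t−z̄)(z_{t+1}−z̄) = -37.2245
Denominator Σ(z_t−z̄)² = 65.4286
r_1 = -37.2245 / 65.4286 = -0.569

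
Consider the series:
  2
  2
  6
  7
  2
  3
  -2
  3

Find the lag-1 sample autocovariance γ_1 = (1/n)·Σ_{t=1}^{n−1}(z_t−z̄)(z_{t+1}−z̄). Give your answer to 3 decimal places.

0.748

Mean z̄ = (2 + 2 + 6 + 7 + 2 + 3 − 2 + 3)/8 = 2.8750
Σ_{t=1}^{7}(z_t−z̄)(z_{t+1}−z̄) = 5.9844
γ_1 = 5.9844 / 8 = 0.748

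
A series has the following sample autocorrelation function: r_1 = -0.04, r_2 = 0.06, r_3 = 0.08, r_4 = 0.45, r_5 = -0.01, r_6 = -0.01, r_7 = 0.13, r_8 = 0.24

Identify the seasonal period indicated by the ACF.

The largest autocorrelation is r_4 = 0.45, with a weaker echo at lag 8 (0.24); the remaining lags stay at or below 0.13.
The dominant spike at lag 4 indicates a seasonal period of 4.

4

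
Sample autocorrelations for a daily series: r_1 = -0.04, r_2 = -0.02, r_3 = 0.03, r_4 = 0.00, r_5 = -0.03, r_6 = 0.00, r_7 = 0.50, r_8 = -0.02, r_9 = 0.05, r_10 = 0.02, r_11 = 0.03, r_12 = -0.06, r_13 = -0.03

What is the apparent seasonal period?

7

The largest autocorrelation is r_7 = 0.50; the remaining lags stay at or below 0.05.
The dominant spike at lag 7 indicates a seasonal period of 7.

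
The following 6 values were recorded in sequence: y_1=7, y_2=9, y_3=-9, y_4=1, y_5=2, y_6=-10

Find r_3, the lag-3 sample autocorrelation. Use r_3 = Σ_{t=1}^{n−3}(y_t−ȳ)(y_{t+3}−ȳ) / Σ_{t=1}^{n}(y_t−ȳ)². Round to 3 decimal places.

Mean ȳ = (7 + 9 − 9 + 1 + 2 − 10)/6 = 0.0000
Deviations from mean: 7.0000, 9.0000, -9.0000, 1.0000, 2.0000, -10.0000
Σ(y_t−ȳ)(y_{t+3}−ȳ) = (7.0000) + (18.0000) + (90.0000) = 115.0000
Denominator Σ(y_t−ȳ)² = 316.0000
r_3 = 115.0000 / 316.0000 = 0.364

0.364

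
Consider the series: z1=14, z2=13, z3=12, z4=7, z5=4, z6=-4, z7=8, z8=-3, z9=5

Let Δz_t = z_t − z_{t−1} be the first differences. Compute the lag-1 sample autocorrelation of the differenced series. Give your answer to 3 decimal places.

-0.693

First differences Δz: -1, -1, -5, -3, -8, 12, -11, 8
Mean of differences = -1.1250
Numerator Σ(Δz_t−Δz̄)(Δz_{t+1}−Δz̄) = -290.2656
Denominator Σ(Δz_t−Δz̄)² = 418.8750
r_1(Δz) = -290.2656 / 418.8750 = -0.693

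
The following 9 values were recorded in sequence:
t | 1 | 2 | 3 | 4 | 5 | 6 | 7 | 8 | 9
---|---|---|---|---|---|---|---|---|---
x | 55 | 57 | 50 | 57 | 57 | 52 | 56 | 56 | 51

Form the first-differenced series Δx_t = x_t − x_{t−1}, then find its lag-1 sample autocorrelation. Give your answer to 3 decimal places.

First differences Δx: 2, -7, 7, 0, -5, 4, 0, -5
Mean of differences = -0.5000
Numerator Σ(Δx_t−Δx̄)(Δx_{t+1}−Δx̄) = -83.7500
Denominator Σ(Δx_t−Δx̄)² = 166.0000
r_1(Δx) = -83.7500 / 166.0000 = -0.505

-0.505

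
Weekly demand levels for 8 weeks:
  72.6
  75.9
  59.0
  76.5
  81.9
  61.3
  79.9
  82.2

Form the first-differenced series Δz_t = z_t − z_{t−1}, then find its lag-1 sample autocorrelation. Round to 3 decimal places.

-0.514

First differences Δz: 3.3, -16.9, 17.5, 5.4, -20.6, 18.6, 2.3
Mean of differences = 1.3714
Numerator Σ(Δz_t−Δz̄)(Δz_{t+1}−Δz̄) = -716.0065
Denominator Σ(Δz_t−Δz̄)² = 1394.3543
r_1(Δz) = -716.0065 / 1394.3543 = -0.514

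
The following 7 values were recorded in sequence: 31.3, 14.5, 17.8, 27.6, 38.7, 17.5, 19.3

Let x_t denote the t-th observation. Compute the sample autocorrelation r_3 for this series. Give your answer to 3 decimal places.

Mean x̄ = (31.3 + 14.5 + 17.8 + 27.6 + 38.7 + 17.5 + 19.3)/7 = 23.8143
Deviations from mean: 7.4857, -9.3143, -6.0143, 3.7857, 14.8857, -6.3143, -4.5143
Σ(x_t−x̄)(x_{t+3}−x̄) = (28.3388) + (-138.6498) + (37.9759) + (-17.0898) = -89.4249
Denominator Σ(x_t−x̄)² = 475.1286
r_3 = -89.4249 / 475.1286 = -0.188

-0.188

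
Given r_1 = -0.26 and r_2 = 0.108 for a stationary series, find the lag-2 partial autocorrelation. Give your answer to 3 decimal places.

0.043

φ_{22} = (r_2 − r_1²) / (1 − r_1²)
r_1² = (-0.26)² = 0.0676
Numerator = 0.108 − 0.0676 = 0.0404; denominator = 1 − 0.0676 = 0.9324
φ_{22} = 0.0404 / 0.9324 = 0.043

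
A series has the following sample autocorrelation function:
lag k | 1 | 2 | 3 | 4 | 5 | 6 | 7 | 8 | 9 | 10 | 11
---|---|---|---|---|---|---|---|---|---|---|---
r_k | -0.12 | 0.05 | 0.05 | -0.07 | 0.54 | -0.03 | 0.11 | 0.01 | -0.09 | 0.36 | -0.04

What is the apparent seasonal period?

5

The largest autocorrelation is r_5 = 0.54, with a weaker echo at lag 10 (0.36); the remaining lags stay at or below 0.11.
The dominant spike at lag 5 indicates a seasonal period of 5.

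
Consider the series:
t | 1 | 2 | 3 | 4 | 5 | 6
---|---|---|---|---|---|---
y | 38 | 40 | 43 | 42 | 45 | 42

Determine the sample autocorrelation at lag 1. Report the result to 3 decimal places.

0.223

Mean ȳ = (38 + 40 + 43 + 42 + 45 + 42)/6 = 41.6667
Deviations from mean: -3.6667, -1.6667, 1.3333, 0.3333, 3.3333, 0.3333
Σ(y_t−ȳ)(y_{t+1}−ȳ) = (6.1111) + (-2.2222) + (0.4444) + (1.1111) + (1.1111) = 6.5556
Denominator Σ(y_t−ȳ)² = 29.3333
r_1 = 6.5556 / 29.3333 = 0.223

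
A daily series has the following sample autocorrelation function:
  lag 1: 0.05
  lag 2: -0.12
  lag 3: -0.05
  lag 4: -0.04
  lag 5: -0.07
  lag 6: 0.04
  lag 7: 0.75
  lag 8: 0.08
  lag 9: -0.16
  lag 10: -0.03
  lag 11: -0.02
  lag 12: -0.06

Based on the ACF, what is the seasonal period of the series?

The largest autocorrelation is r_7 = 0.75; the remaining lags stay at or below 0.08.
The dominant spike at lag 7 indicates a seasonal period of 7.

7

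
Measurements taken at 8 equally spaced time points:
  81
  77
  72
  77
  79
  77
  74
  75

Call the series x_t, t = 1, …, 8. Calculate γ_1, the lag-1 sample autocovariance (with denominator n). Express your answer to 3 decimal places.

Mean x̄ = (81 + 77 + 72 + 77 + 79 + 77 + 74 + 75)/8 = 76.5000
Deviations: 4.5000, 0.5000, -4.5000, 0.5000, 2.5000, 0.5000, -2.5000, -1.5000
Σ_{t=1}^{7}(x_t−x̄)(x_{t+1}−x̄) = 2.7500
γ_1 = 2.7500 / 8 = 0.344

0.344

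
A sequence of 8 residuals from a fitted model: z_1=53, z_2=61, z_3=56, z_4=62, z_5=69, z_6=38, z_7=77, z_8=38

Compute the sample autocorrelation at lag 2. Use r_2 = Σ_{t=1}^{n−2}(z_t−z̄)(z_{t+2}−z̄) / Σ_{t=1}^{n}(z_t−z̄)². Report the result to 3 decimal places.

0.391

Mean z̄ = (53 + 61 + 56 + 62 + 69 + 38 + 77 + 38)/8 = 56.7500
Σ(z_t−z̄)(z_{t+2}−z̄) = (2.8125) + (22.3125) + (-9.1875) + (-98.4375) + (248.0625) + (351.5625) = 517.1250
Denominator Σ(z_t−z̄)² = 1323.5000
r_2 = 517.1250 / 1323.5000 = 0.391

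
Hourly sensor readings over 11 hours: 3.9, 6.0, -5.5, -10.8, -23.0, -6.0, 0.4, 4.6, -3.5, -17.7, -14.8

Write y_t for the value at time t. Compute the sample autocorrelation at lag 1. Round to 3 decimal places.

Mean ȳ = (3.9 + 6.0 − 5.5 − 10.8 − 23.0 − 6.0 + 0.4 + 4.6 − 3.5 − 17.7 − 14.8)/11 = -6.0364
Numerator Σ_{t=1}^{10}(y_t−ȳ)(y_{t+1}−ȳ) = 371.9941
Denominator Σ(y_t−ȳ)² = 928.1855
r_1 = 371.9941 / 928.1855 = 0.401

0.401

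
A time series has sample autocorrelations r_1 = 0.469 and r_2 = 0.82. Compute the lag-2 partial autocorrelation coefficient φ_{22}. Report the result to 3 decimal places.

φ_{22} = (r_2 − r_1²) / (1 − r_1²)
r_1² = (0.469)² = 0.219961
Numerator = 0.82 − 0.2200 = 0.6000; denominator = 1 − 0.2200 = 0.7800
φ_{22} = 0.6000 / 0.7800 = 0.769

0.769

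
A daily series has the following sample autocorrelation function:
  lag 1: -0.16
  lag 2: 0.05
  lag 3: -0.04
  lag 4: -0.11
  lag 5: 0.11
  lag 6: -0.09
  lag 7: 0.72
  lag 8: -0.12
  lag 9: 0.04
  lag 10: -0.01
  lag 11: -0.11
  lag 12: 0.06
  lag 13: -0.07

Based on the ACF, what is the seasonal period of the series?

The largest autocorrelation is r_7 = 0.72; the remaining lags stay at or below 0.11.
The dominant spike at lag 7 indicates a seasonal period of 7.

7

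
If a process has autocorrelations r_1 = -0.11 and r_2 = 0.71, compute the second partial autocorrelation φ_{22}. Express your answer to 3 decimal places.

0.706

φ_{22} = (r_2 − r_1²) / (1 − r_1²)
r_1² = (-0.11)² = 0.0121
Numerator = 0.71 − 0.0121 = 0.6979; denominator = 1 − 0.0121 = 0.9879
φ_{22} = 0.6979 / 0.9879 = 0.706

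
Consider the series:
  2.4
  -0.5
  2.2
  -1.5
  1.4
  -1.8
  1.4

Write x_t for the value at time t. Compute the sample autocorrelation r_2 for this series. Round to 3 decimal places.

Mean x̄ = (2.4 − 0.5 + 2.2 − 1.5 + 1.4 − 1.8 + 1.4)/7 = 0.5143
Deviations from mean: 1.8857, -1.0143, 1.6857, -2.0143, 0.8857, -2.3143, 0.8857
Σ(x_t−x̄)(x_{t+2}−x̄) = (3.1788) + (2.0431) + (1.4931) + (4.6616) + (0.7845) = 12.1610
Denominator Σ(x_t−x̄)² = 18.4086
r_2 = 12.1610 / 18.4086 = 0.661

0.661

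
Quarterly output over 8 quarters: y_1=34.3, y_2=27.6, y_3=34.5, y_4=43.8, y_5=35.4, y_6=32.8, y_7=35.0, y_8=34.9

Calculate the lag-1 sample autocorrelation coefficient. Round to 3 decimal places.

0.050

Mean ȳ = (34.3 + 27.6 + 34.5 + 43.8 + 35.4 + 32.8 + 35.0 + 34.9)/8 = 34.7875
Σ(y_t−ȳ)(y_{t+1}−ȳ) = (3.5039) + (2.0664) + (-2.5911) + (5.5202) + (-1.2173) + (-0.4223) + (0.0239) = 6.8836
Denominator Σ(y_t−ȳ)² = 137.5888
r_1 = 6.8836 / 137.5888 = 0.050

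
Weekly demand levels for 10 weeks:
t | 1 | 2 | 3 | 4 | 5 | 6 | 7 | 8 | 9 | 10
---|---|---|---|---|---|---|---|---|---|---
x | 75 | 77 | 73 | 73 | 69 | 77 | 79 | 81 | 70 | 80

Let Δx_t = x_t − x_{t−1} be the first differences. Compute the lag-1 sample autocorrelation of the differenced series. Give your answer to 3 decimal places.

First differences Δx: 2, -4, 0, -4, 8, 2, 2, -11, 10
Mean of differences = 0.5556
Numerator Σ(Δx_t−Δx̄)(Δx_{t+1}−Δx̄) = -148.4198
Denominator Σ(Δx_t−Δx̄)² = 326.2222
r_1(Δx) = -148.4198 / 326.2222 = -0.455

-0.455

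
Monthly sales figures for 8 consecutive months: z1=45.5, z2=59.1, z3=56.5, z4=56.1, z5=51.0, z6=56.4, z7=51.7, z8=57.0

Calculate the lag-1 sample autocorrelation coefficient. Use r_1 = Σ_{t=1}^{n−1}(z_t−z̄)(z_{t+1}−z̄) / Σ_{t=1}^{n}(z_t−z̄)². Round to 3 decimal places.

-0.380

Mean z̄ = (45.5 + 59.1 + 56.5 + 56.1 + 51.0 + 56.4 + 51.7 + 57.0)/8 = 54.1625
Σ(z_t−z̄)(z_{t+1}−z̄) = (-42.7711) + (11.5414) + (4.5289) + (-6.1273) + (-7.0761) + (-5.5098) + (-6.9873) = -52.4014
Denominator Σ(z_t−z̄)² = 137.7588
r_1 = -52.4014 / 137.7588 = -0.380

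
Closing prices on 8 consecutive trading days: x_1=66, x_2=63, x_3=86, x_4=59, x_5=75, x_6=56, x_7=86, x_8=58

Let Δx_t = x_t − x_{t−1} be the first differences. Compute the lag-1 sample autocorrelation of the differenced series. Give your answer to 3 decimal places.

First differences Δx: -3, 23, -27, 16, -19, 30, -28
Mean of differences = -1.1429
Numerator Σ(Δx_t−Δx̄)(Δx_{t+1}−Δx̄) = -2811.0204
Denominator Σ(Δx_t−Δx̄)² = 3558.8571
r_1(Δx) = -2811.0204 / 3558.8571 = -0.790

-0.790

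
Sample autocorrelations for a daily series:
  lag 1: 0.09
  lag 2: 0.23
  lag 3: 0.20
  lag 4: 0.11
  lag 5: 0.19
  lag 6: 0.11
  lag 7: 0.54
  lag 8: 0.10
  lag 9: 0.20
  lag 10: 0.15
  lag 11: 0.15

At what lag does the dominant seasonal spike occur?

The largest autocorrelation is r_7 = 0.54; the remaining lags stay at or below 0.23.
The dominant spike at lag 7 indicates a seasonal period of 7.

7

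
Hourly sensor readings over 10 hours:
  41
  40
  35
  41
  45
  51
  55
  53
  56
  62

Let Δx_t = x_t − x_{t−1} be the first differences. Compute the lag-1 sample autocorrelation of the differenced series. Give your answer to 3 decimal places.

0.063

First differences Δx: -1, -5, 6, 4, 6, 4, -2, 3, 6
Mean of differences = 2.3333
Numerator Σ(Δx_t−Δx̄)(Δx_{t+1}−Δx̄) = 8.2222
Denominator Σ(Δx_t−Δx̄)² = 130.0000
r_1(Δx) = 8.2222 / 130.0000 = 0.063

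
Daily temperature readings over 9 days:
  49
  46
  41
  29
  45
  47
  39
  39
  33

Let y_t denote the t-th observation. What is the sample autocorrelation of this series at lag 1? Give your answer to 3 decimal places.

Mean ȳ = (49 + 46 + 41 + 29 + 45 + 47 + 39 + 39 + 33)/9 = 40.8889
Numerator Σ_{t=1}^{8}(y_t−ȳ)(y_{t+1}−ȳ) = 23.8765
Denominator Σ(y_t−ȳ)² = 356.8889
r_1 = 23.8765 / 356.8889 = 0.067

0.067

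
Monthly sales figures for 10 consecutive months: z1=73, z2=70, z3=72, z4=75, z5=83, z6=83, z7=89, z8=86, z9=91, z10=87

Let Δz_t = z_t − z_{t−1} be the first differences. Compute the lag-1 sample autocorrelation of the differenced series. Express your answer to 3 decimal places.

First differences Δz: -3, 2, 3, 8, 0, 6, -3, 5, -4
Mean of differences = 1.5556
Numerator Σ(Δz_t−Δz̄)(Δz_{t+1}−Δz̄) = -64.0864
Denominator Σ(Δz_t−Δz̄)² = 150.2222
r_1(Δz) = -64.0864 / 150.2222 = -0.427

-0.427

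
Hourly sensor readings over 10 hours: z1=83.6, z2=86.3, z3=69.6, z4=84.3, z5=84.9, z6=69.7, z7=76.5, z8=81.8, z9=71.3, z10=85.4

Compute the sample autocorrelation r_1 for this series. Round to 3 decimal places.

Mean z̄ = (83.6 + 86.3 + 69.6 + 84.3 + 84.9 + 69.7 + 76.5 + 81.8 + 71.3 + 85.4)/10 = 79.3400
Numerator Σ_{t=1}^{9}(z_t−z̄)(z_{t+1}−z̄) = -160.5816
Denominator Σ(z_t−z̄)² = 425.3840
r_1 = -160.5816 / 425.3840 = -0.377

-0.377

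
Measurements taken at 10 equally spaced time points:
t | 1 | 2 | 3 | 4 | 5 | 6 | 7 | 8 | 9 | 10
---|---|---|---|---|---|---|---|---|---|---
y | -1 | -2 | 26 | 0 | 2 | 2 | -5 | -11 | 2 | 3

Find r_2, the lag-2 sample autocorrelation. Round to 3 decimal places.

Mean ȳ = (-1 − 2 + 26 + 0 + 2 + 2 − 5 − 11 + 2 + 3)/10 = 1.6000
Numerator Σ_{t=1}^{8}(y_t−ȳ)(y_{t+2}−ȳ) = -76.5200
Denominator Σ(y_t−ȳ)² = 822.4000
r_2 = -76.5200 / 822.4000 = -0.093

-0.093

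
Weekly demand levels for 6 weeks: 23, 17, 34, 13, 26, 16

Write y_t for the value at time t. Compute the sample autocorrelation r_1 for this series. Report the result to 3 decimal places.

Mean ȳ = (23 + 17 + 34 + 13 + 26 + 16)/6 = 21.5000
Numerator Σ_{t=1}^{5}(y_t−ȳ)(y_{t+1}−ȳ) = -232.2500
Denominator Σ(y_t−ȳ)² = 301.5000
r_1 = -232.2500 / 301.5000 = -0.770

-0.770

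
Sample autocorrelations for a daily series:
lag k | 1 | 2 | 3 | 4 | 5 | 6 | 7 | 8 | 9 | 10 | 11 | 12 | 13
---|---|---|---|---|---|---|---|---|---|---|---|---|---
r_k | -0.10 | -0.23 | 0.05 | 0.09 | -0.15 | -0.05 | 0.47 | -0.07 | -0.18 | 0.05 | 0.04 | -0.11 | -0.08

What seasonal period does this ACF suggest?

7

The largest autocorrelation is r_7 = 0.47; the remaining lags stay at or below 0.09.
The dominant spike at lag 7 indicates a seasonal period of 7.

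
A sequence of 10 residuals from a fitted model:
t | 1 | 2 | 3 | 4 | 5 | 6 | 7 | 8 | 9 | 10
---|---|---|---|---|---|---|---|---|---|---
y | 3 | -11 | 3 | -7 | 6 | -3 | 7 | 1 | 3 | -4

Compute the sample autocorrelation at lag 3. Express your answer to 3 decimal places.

-0.571

Mean ȳ = (3 − 11 + 3 − 7 + 6 − 3 + 7 + 1 + 3 − 4)/10 = -0.2000
Numerator Σ_{t=1}^{7}(y_t−ȳ)(y_{t+3}−ȳ) = -175.5200
Denominator Σ(y_t−ȳ)² = 307.6000
r_3 = -175.5200 / 307.6000 = -0.571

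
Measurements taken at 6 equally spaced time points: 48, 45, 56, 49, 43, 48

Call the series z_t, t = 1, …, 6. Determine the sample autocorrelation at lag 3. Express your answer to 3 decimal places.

Mean z̄ = (48 + 45 + 56 + 49 + 43 + 48)/6 = 48.1667
Deviations from mean: -0.1667, -3.1667, 7.8333, 0.8333, -5.1667, -0.1667
Numerator Σ_{t=1}^{3}(z_t−z̄)(z_{t+3}−z̄) = 14.9167
Denominator Σ(z_t−z̄)² = 98.8333
r_3 = 14.9167 / 98.8333 = 0.151

0.151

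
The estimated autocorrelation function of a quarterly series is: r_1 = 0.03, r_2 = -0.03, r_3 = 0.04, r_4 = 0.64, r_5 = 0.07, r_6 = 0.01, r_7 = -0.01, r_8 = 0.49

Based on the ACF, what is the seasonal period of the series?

4

The largest autocorrelation is r_4 = 0.64, with a weaker echo at lag 8 (0.49); the remaining lags stay at or below 0.07.
The dominant spike at lag 4 indicates a seasonal period of 4.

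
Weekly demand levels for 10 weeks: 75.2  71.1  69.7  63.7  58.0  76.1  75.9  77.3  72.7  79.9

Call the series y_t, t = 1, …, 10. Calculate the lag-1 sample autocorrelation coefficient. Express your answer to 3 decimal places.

Mean ȳ = (75.2 + 71.1 + 69.7 + 63.7 + 58.0 + 76.1 + 75.9 + 77.3 + 72.7 + 79.9)/10 = 71.9600
Numerator Σ_{t=1}^{9}(y_t−ȳ)(y_{t+1}−ȳ) = 122.5184
Denominator Σ(y_t−ȳ)² = 404.2240
r_1 = 122.5184 / 404.2240 = 0.303

0.303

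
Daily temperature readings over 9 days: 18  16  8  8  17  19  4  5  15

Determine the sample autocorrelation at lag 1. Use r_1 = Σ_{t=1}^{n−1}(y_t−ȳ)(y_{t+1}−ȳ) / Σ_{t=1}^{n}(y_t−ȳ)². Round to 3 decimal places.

Mean ȳ = (18 + 16 + 8 + 8 + 17 + 19 + 4 + 5 + 15)/9 = 12.2222
Numerator Σ_{t=1}^{8}(y_t−ȳ)(y_{t+1}−ȳ) = 19.5062
Denominator Σ(y_t−ȳ)² = 279.5556
r_1 = 19.5062 / 279.5556 = 0.070

0.070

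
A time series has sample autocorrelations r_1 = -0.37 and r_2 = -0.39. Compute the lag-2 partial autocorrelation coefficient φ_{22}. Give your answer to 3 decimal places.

φ_{22} = (r_2 − r_1²) / (1 − r_1²)
r_1² = (-0.37)² = 0.1369
Numerator = -0.39 − 0.1369 = -0.5269; denominator = 1 − 0.1369 = 0.8631
φ_{22} = -0.5269 / 0.8631 = -0.610

-0.610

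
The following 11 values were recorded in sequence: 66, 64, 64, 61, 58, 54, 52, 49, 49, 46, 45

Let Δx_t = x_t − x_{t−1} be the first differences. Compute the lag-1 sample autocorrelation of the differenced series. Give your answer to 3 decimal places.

First differences Δx: -2, 0, -3, -3, -4, -2, -3, 0, -3, -1
Mean of differences = -2.1000
Numerator Σ(Δx_t−Δx̄)(Δx_{t+1}−Δx̄) = -4.2100
Denominator Σ(Δx_t−Δx̄)² = 16.9000
r_1(Δx) = -4.2100 / 16.9000 = -0.249

-0.249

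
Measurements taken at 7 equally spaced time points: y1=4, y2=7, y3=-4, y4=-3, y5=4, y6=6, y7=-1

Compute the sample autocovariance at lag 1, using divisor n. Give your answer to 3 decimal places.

-0.574

Mean ȳ = (4 + 7 − 4 − 3 + 4 + 6 − 1)/7 = 1.8571
Deviations: 2.1429, 5.1429, -5.8571, -4.8571, 2.1429, 4.1429, -2.8571
Σ_{t=1}^{6}(y_t−ȳ)(y_{t+1}−ȳ) = -4.0204
γ_1 = -4.0204 / 7 = -0.574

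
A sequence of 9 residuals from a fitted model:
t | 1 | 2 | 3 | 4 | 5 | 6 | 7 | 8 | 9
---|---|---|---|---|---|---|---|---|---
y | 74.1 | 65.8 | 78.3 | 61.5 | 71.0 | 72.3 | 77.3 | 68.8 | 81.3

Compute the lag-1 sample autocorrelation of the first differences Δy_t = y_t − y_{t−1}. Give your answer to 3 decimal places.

-0.717

First differences Δy: -8.3, 12.5, -16.8, 9.5, 1.3, 5.0, -8.5, 12.5
Mean of differences = 0.9000
Numerator Σ(Δy_t−Δȳ)(Δy_{t+1}−Δȳ) = -606.7600
Denominator Σ(Δy_t−Δȳ)² = 846.3400
r_1(Δy) = -606.7600 / 846.3400 = -0.717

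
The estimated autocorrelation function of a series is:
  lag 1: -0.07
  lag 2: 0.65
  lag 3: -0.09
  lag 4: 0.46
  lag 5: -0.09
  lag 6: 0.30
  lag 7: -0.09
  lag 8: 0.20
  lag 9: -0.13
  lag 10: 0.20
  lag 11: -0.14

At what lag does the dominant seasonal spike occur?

2

The largest autocorrelation is r_2 = 0.65, with weaker echoes at lags 4 (0.46), 6 (0.30), 8 (0.20) and 10 (0.20); the remaining lags stay at or below -0.07.
The dominant spike at lag 2 indicates a seasonal period of 2.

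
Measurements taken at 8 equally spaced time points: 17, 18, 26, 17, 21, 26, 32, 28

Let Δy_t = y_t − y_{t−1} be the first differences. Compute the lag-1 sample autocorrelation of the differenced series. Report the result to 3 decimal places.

-0.444

First differences Δy: 1, 8, -9, 4, 5, 6, -4
Mean of differences = 1.5714
Numerator Σ(Δy_t−Δȳ)(Δy_{t+1}−Δȳ) = -98.4694
Denominator Σ(Δy_t−Δȳ)² = 221.7143
r_1(Δy) = -98.4694 / 221.7143 = -0.444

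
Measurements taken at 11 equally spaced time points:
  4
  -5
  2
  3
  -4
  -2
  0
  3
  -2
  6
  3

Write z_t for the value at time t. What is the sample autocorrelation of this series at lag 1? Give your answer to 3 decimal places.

-0.232

Mean z̄ = (4 − 5 + 2 + 3 − 4 − 2 + 0 + 3 − 2 + 6 + 3)/11 = 0.7273
Numerator Σ_{t=1}^{10}(z_t−z̄)(z_{t+1}−z̄) = -29.2562
Denominator Σ(z_t−z̄)² = 126.1818
r_1 = -29.2562 / 126.1818 = -0.232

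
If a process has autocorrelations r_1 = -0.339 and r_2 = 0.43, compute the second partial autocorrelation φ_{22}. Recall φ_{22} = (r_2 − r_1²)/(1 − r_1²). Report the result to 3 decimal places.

0.356

φ_{22} = (r_2 − r_1²) / (1 − r_1²)
r_1² = (-0.339)² = 0.114921
Numerator = 0.43 − 0.1149 = 0.3151; denominator = 1 − 0.1149 = 0.8851
φ_{22} = 0.3151 / 0.8851 = 0.356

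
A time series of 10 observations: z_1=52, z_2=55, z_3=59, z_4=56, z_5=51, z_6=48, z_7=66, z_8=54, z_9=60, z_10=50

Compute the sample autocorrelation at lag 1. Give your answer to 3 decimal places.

-0.346

Mean z̄ = (52 + 55 + 59 + 56 + 51 + 48 + 66 + 54 + 60 + 50)/10 = 55.1000
Numerator Σ_{t=1}^{9}(z_t−z̄)(z_{t+1}−z̄) = -90.9100
Denominator Σ(z_t−z̄)² = 262.9000
r_1 = -90.9100 / 262.9000 = -0.346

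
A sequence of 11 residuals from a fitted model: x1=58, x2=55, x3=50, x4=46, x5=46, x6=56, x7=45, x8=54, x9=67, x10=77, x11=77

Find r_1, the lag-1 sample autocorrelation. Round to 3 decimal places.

0.627

Mean x̄ = (58 + 55 + 50 + 46 + 46 + 56 + 45 + 54 + 67 + 77 + 77)/11 = 57.3636
Numerator Σ_{t=1}^{10}(x_t−x̄)(x_{t+1}−x̄) = 845.0496
Denominator Σ(x_t−x̄)² = 1348.5455
r_1 = 845.0496 / 1348.5455 = 0.627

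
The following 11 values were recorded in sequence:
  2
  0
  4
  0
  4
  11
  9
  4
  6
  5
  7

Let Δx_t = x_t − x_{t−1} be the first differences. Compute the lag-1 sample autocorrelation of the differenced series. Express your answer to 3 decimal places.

First differences Δx: -2, 4, -4, 4, 7, -2, -5, 2, -1, 2
Mean of differences = 0.5000
Numerator Σ(Δx_t−Δx̄)(Δx_{t+1}−Δx̄) = -32.7500
Denominator Σ(Δx_t−Δx̄)² = 136.5000
r_1(Δx) = -32.7500 / 136.5000 = -0.240

-0.240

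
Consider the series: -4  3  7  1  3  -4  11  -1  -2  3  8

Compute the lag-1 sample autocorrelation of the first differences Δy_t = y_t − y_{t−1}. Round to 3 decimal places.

First differences Δy: 7, 4, -6, 2, -7, 15, -12, -1, 5, 5
Mean of differences = 1.2000
Numerator Σ(Δy_t−Δȳ)(Δy_{t+1}−Δȳ) = -276.4400
Denominator Σ(Δy_t−Δȳ)² = 559.6000
r_1(Δy) = -276.4400 / 559.6000 = -0.494

-0.494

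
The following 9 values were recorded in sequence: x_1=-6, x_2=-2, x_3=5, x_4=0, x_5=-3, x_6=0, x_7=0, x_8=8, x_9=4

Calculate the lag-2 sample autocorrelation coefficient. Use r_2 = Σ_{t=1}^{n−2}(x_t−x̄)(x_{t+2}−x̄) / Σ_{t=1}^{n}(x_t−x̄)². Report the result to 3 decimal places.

Mean x̄ = (-6 − 2 + 5 + 0 − 3 + 0 + 0 + 8 + 4)/9 = 0.6667
Σ(x_t−x̄)(x_{t+2}−x̄) = (-28.8889) + (1.7778) + (-15.8889) + (0.4444) + (2.4444) + (-4.8889) + (-2.2222) = -47.2222
Denominator Σ(x_t−x̄)² = 150.0000
r_2 = -47.2222 / 150.0000 = -0.315

-0.315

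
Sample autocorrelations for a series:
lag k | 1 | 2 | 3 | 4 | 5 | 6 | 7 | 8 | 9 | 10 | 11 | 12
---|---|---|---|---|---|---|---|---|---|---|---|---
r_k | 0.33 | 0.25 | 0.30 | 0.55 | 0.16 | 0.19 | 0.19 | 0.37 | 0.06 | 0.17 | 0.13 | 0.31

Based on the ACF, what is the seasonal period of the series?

The largest autocorrelation is r_4 = 0.55, with a weaker echo at lag 8 (0.37); the remaining lags stay at or below 0.33. The elevated value at lag 1 (0.33), dropping to 0.25 at lag 2, reflects decaying short-term dependence rather than seasonality.
The dominant spike at lag 4 indicates a seasonal period of 4.

4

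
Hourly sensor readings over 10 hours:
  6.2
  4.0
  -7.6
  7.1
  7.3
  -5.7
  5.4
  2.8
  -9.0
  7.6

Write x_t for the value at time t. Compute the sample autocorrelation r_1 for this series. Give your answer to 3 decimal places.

-0.433

Mean x̄ = (6.2 + 4.0 − 7.6 + 7.1 + 7.3 − 5.7 + 5.4 + 2.8 − 9.0 + 7.6)/10 = 1.8100
Numerator Σ_{t=1}^{9}(x_t−x̄)(x_{t+1}−x̄) = -169.6591
Denominator Σ(x_t−x̄)² = 391.3890
r_1 = -169.6591 / 391.3890 = -0.433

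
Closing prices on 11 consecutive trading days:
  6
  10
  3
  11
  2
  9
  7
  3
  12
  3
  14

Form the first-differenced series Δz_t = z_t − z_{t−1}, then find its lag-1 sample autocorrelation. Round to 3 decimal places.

First differences Δz: 4, -7, 8, -9, 7, -2, -4, 9, -9, 11
Mean of differences = 0.8000
Numerator Σ(Δz_t−Δz̄)(Δz_{t+1}−Δz̄) = -436.0400
Denominator Σ(Δz_t−Δz̄)² = 555.6000
r_1(Δz) = -436.0400 / 555.6000 = -0.785

-0.785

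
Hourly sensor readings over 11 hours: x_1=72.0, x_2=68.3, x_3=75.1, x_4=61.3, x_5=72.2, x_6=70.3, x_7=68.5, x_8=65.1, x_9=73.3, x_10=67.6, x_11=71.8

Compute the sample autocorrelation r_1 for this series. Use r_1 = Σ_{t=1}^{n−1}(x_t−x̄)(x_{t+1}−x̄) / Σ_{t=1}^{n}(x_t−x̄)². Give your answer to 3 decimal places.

Mean x̄ = (72.0 + 68.3 + 75.1 + 61.3 + 72.2 + 70.3 + 68.5 + 65.1 + 73.3 + 67.6 + 71.8)/11 = 69.5909
Numerator Σ_{t=1}^{10}(x_t−x̄)(x_{t+1}−x̄) = -99.9928
Denominator Σ(x_t−x̄)² = 157.8291
r_1 = -99.9928 / 157.8291 = -0.634

-0.634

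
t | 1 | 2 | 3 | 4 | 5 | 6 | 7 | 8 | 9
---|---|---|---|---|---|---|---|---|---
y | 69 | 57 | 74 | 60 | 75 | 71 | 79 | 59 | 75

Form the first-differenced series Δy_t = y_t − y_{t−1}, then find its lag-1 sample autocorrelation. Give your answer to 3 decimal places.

First differences Δy: -12, 17, -14, 15, -4, 8, -20, 16
Mean of differences = 0.7500
Numerator Σ(Δy_t−Δȳ)(Δy_{t+1}−Δȳ) = -1226.0625
Denominator Σ(Δy_t−Δȳ)² = 1585.5000
r_1(Δy) = -1226.0625 / 1585.5000 = -0.773

-0.773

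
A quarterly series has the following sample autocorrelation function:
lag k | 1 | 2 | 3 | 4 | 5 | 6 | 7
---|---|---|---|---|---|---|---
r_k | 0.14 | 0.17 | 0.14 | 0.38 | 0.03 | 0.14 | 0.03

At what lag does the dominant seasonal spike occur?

The largest autocorrelation is r_4 = 0.38; the remaining lags stay at or below 0.17.
The dominant spike at lag 4 indicates a seasonal period of 4.

4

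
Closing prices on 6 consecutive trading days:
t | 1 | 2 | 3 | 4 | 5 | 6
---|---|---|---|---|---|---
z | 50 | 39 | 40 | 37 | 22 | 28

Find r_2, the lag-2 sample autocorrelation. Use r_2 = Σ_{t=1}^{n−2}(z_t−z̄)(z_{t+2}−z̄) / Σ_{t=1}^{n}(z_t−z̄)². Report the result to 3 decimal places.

-0.010

Mean z̄ = (50 + 39 + 40 + 37 + 22 + 28)/6 = 36.0000
Σ(z_t−z̄)(z_{t+2}−z̄) = (56.0000) + (3.0000) + (-56.0000) + (-8.0000) = -5.0000
Denominator Σ(z_t−z̄)² = 482.0000
r_2 = -5.0000 / 482.0000 = -0.010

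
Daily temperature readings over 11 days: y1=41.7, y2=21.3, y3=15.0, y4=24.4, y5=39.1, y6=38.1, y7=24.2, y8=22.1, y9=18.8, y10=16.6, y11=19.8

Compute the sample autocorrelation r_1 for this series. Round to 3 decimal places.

Mean ȳ = (41.7 + 21.3 + 15.0 + 24.4 + 39.1 + 38.1 + 24.2 + 22.1 + 18.8 + 16.6 + 19.8)/11 = 25.5545
Numerator Σ_{t=1}^{10}(y_t−ȳ)(y_{t+1}−ȳ) = 265.7270
Denominator Σ(y_t−ȳ)² = 905.0673
r_1 = 265.7270 / 905.0673 = 0.294

0.294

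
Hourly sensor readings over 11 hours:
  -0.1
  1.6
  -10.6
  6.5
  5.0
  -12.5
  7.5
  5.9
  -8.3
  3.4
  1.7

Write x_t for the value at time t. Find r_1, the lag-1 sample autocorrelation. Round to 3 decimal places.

-0.462

Mean x̄ = (-0.1 + 1.6 − 10.6 + 6.5 + 5.0 − 12.5 + 7.5 + 5.9 − 8.3 + 3.4 + 1.7)/11 = 0.0091
Numerator Σ_{t=1}^{10}(x_t−x̄)(x_{t+1}−x̄) = -236.9164
Denominator Σ(x_t−x̄)² = 512.8291
r_1 = -236.9164 / 512.8291 = -0.462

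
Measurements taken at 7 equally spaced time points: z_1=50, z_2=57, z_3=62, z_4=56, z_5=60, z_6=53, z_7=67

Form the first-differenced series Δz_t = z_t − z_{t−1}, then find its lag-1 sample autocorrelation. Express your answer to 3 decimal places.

-0.439

First differences Δz: 7, 5, -6, 4, -7, 14
Mean of differences = 2.8333
Numerator Σ(Δz_t−Δz̄)(Δz_{t+1}−Δz̄) = -141.6944
Denominator Σ(Δz_t−Δz̄)² = 322.8333
r_1(Δz) = -141.6944 / 322.8333 = -0.439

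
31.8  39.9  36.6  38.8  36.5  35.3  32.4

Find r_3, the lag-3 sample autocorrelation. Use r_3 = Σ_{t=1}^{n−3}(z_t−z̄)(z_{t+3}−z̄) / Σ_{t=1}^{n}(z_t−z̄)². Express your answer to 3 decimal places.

Mean z̄ = (31.8 + 39.9 + 36.6 + 38.8 + 36.5 + 35.3 + 32.4)/7 = 35.9000
Σ(z_t−z̄)(z_{t+3}−z̄) = (-11.8900) + (2.4000) + (-0.4200) + (-10.1500) = -20.0600
Denominator Σ(z_t−z̄)² = 54.6800
r_3 = -20.0600 / 54.6800 = -0.367

-0.367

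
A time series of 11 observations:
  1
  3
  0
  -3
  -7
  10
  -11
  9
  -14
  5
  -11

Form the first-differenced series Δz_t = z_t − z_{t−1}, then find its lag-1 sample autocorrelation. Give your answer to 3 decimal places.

-0.883

First differences Δz: 2, -3, -3, -4, 17, -21, 20, -23, 19, -16
Mean of differences = -1.2000
Numerator Σ(Δz_t−Δz̄)(Δz_{t+1}−Δz̄) = -2030.0400
Denominator Σ(Δz_t−Δz̄)² = 2299.6000
r_1(Δz) = -2030.0400 / 2299.6000 = -0.883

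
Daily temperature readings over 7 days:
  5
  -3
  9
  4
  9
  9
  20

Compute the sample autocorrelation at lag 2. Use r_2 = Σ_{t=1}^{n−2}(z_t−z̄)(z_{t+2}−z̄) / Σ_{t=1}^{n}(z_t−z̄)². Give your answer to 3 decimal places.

Mean z̄ = (5 − 3 + 9 + 4 + 9 + 9 + 20)/7 = 7.5714
Deviations from mean: -2.5714, -10.5714, 1.4286, -3.5714, 1.4286, 1.4286, 12.4286
Σ(z_t−z̄)(z_{t+2}−z̄) = (-3.6735) + (37.7551) + (2.0408) + (-5.1020) + (17.7551) = 48.7755
Denominator Σ(z_t−z̄)² = 291.7143
r_2 = 48.7755 / 291.7143 = 0.167

0.167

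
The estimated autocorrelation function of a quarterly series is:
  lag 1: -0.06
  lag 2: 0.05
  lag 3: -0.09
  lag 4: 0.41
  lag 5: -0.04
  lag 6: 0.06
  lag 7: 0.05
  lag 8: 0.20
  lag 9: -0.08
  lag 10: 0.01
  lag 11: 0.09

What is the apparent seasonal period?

4

The largest autocorrelation is r_4 = 0.41, with a weaker echo at lag 8 (0.20); the remaining lags stay at or below 0.09.
The dominant spike at lag 4 indicates a seasonal period of 4.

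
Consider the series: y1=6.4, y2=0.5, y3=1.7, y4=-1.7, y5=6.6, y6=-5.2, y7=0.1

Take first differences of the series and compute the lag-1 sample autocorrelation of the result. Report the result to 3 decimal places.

-0.746

First differences Δy: -5.9, 1.2, -3.4, 8.3, -11.8, 5.3
Mean of differences = -1.0500
Numerator Σ(Δy_t−Δȳ)(Δy_{t+1}−Δȳ) = -206.9475
Denominator Σ(Δy_t−Δȳ)² = 277.4150
r_1(Δy) = -206.9475 / 277.4150 = -0.746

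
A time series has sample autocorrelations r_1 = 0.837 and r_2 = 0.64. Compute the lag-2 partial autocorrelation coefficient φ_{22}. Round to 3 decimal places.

φ_{22} = (r_2 − r_1²) / (1 − r_1²)
r_1² = (0.837)² = 0.700569
Numerator = 0.64 − 0.7006 = -0.0606; denominator = 1 − 0.7006 = 0.2994
φ_{22} = -0.0606 / 0.2994 = -0.202

-0.202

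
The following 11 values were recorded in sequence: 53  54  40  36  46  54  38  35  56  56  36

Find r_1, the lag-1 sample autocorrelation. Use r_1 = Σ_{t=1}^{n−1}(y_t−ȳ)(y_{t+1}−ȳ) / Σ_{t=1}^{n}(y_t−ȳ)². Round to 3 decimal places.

Mean ȳ = (53 + 54 + 40 + 36 + 46 + 54 + 38 + 35 + 56 + 56 + 36)/11 = 45.8182
Numerator Σ_{t=1}^{10}(y_t−ȳ)(y_{t+1}−ȳ) = -17.8512
Denominator Σ(y_t−ȳ)² = 797.6364
r_1 = -17.8512 / 797.6364 = -0.022

-0.022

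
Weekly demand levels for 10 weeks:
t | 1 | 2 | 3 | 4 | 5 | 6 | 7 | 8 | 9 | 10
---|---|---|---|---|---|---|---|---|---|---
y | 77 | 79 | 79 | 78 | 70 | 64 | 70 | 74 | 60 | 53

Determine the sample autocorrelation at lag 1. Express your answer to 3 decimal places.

Mean ȳ = (77 + 79 + 79 + 78 + 70 + 64 + 70 + 74 + 60 + 53)/10 = 70.4000
Numerator Σ_{t=1}^{9}(y_t−ȳ)(y_{t+1}−ȳ) = 340.2400
Denominator Σ(y_t−ȳ)² = 714.4000
r_1 = 340.2400 / 714.4000 = 0.476

0.476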